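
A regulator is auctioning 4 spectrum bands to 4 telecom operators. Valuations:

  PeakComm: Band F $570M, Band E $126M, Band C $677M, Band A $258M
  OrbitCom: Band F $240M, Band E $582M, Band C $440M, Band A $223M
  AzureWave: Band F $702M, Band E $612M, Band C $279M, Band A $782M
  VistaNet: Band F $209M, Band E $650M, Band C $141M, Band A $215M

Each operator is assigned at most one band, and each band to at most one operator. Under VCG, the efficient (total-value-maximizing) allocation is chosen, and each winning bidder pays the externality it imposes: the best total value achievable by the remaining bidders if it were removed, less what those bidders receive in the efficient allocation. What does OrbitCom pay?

OrbitCom pays $107M.

Efficient allocation: PeakComm→Band F ($570M), OrbitCom→Band C ($440M), AzureWave→Band A ($782M), VistaNet→Band E ($650M); total welfare W = $2442M.
OrbitCom receives Band C at value $440M, so the others get W − 440 = $2002M.
Without OrbitCom: best allocation of the remaining 3 bidders over all 4 bands is PeakComm→Band C ($677M), AzureWave→Band A ($782M), VistaNet→Band E ($650M), total $2109M.
VCG payment = (others' best without OrbitCom) − (others' welfare with OrbitCom) = 2109 − 2002 = $107M.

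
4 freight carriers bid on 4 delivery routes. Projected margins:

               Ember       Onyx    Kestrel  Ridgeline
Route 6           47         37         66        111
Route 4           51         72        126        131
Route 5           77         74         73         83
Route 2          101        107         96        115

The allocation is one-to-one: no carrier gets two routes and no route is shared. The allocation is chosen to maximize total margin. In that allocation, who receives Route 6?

Ridgeline receives Route 6.

Optimal: Ember→Route 5 ($77k), Onyx→Route 2 ($107k), Kestrel→Route 4 ($126k), Ridgeline→Route 6 ($111k) — total 77+107+126+111 = $421k.
Max-entry greedy (repeatedly take the single best remaining cell) gives $381k, worse by 40.
Next-best assignment: Ember→Route 2, Onyx→Route 5, Kestrel→Route 4, Ridgeline→Route 6 = $412k.
Swapping Onyx↔Ember (Onyx→Route 5 $74k, Ember→Route 2 $101k) loses 9.
Ridgeline's own top route is Route 4 ($131k), but forcing Ridgeline→Route 4 and reassigning the rest optimally gives only $381k — worse by 40.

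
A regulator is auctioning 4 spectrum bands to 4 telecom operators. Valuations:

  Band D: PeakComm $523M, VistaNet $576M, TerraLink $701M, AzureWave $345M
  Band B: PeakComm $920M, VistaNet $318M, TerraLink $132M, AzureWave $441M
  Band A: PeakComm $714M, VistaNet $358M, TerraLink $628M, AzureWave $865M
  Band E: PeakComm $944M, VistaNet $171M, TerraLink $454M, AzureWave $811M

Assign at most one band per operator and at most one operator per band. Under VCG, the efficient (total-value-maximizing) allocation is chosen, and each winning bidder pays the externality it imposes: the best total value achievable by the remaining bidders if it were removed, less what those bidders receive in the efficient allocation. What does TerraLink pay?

Efficient allocation: PeakComm→Band B ($920M), VistaNet→Band D ($576M), TerraLink→Band A ($628M), AzureWave→Band E ($811M); total welfare W = $2935M.
TerraLink receives Band A at value $628M, so the others get W − 628 = $2307M.
Without TerraLink: best allocation of the remaining 3 bidders over all 4 bands is PeakComm→Band E ($944M), VistaNet→Band D ($576M), AzureWave→Band A ($865M), total $2385M.
VCG payment = (others' best without TerraLink) − (others' welfare with TerraLink) = 2385 − 2307 = $78M.

TerraLink pays $78M.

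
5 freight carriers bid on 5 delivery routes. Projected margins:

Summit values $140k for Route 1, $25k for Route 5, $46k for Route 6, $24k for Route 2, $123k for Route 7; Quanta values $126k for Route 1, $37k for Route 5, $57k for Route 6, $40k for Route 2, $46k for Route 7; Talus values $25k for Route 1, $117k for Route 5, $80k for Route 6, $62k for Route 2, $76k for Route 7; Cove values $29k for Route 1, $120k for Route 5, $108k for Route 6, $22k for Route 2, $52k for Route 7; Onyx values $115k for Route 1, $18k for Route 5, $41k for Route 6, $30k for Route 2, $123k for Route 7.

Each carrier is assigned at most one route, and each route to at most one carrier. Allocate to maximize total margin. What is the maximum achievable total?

Max total: $528k

Optimal: Summit→Route 1 ($140k), Quanta→Route 2 ($40k), Talus→Route 5 ($117k), Cove→Route 6 ($108k), Onyx→Route 7 ($123k) — total 140+40+117+108+123 = $528k.
Next-best assignment: Summit→Route 7, Quanta→Route 1, Talus→Route 5, Cove→Route 6, Onyx→Route 2 = $504k.
Swapping Cove↔Onyx (Cove→Route 7 $52k, Onyx→Route 6 $41k) loses 138.
Checked against all permutations: $528k is optimal.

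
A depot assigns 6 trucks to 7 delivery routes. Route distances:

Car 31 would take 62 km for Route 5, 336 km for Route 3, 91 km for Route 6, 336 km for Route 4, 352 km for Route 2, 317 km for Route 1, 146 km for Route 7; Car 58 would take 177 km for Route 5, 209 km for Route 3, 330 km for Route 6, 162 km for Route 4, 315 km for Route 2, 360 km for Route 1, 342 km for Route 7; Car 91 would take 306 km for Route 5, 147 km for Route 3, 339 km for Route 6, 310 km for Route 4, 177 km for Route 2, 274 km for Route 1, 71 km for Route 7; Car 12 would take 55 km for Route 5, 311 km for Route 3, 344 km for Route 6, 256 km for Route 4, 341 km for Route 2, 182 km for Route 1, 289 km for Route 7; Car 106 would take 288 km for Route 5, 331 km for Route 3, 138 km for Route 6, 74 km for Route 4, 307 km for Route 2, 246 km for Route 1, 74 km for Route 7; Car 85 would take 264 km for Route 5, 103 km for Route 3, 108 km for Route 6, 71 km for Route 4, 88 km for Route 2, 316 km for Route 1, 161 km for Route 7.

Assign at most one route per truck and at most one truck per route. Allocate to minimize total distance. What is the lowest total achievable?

Optimal: Car 31→Route 6 (91 km), Car 58→Route 3 (209 km), Car 91→Route 7 (71 km), Car 12→Route 5 (55 km), Car 106→Route 4 (74 km), Car 85→Route 2 (88 km) — total 91+209+71+55+74+88 = 588 km.
Column-greedy (each route in turn goes to its cheapest remaining truck) gives 860 km, worse by 272.
Next-best assignment: Car 31→Route 6, Car 58→Route 4, Car 91→Route 3, Car 12→Route 5, Car 106→Route 7, Car 85→Route 2 = 617 km.
Swapping Car 91↔Car 85 (Car 91→Route 2 177 km, Car 85→Route 7 161 km) adds 179.
Every other assignment is strictly worse.

Min total: 588 km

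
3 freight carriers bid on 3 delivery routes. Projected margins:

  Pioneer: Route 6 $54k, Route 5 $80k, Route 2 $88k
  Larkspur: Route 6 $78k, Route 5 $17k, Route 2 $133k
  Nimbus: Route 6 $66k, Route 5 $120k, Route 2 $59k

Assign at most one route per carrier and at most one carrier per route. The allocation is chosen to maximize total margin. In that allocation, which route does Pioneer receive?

Optimal: Pioneer→Route 6 ($54k), Larkspur→Route 2 ($133k), Nimbus→Route 5 ($120k) — total 54+133+120 = $307k.
Column-greedy (each route in turn goes to its best remaining carrier) gives $286k, worse by 21.
Pioneer's own top route is Route 2 ($88k), but forcing Pioneer→Route 2 and reassigning the rest optimally gives only $286k — worse by 21.

Pioneer receives Route 6.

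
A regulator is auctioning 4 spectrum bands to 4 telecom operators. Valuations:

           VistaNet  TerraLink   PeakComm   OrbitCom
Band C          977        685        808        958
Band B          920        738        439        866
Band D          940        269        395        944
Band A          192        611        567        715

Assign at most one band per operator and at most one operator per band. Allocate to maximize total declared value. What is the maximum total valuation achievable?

Max total: $3283M

Optimal: VistaNet→Band B ($920M), TerraLink→Band A ($611M), PeakComm→Band C ($808M), OrbitCom→Band D ($944M) — total 920+611+808+944 = $3283M.
Every other assignment is strictly worse.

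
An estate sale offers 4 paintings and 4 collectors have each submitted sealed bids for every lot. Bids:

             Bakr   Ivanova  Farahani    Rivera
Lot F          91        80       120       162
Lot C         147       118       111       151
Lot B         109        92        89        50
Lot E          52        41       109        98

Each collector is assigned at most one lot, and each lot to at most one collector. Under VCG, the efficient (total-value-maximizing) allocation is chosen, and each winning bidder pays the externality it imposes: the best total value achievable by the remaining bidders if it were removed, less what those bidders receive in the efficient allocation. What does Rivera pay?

Efficient allocation: Bakr→Lot C ($147), Ivanova→Lot B ($92), Farahani→Lot E ($109), Rivera→Lot F ($162); total welfare W = $510.
Rivera receives Lot F at value $162, so the others get W − 162 = $348.
Without Rivera: best allocation of the remaining 3 bidders over all 4 lots is Bakr→Lot C ($147), Ivanova→Lot B ($92), Farahani→Lot F ($120), total $359.
VCG payment = (others' best without Rivera) − (others' welfare with Rivera) = 359 − 348 = $11.

Rivera pays $11.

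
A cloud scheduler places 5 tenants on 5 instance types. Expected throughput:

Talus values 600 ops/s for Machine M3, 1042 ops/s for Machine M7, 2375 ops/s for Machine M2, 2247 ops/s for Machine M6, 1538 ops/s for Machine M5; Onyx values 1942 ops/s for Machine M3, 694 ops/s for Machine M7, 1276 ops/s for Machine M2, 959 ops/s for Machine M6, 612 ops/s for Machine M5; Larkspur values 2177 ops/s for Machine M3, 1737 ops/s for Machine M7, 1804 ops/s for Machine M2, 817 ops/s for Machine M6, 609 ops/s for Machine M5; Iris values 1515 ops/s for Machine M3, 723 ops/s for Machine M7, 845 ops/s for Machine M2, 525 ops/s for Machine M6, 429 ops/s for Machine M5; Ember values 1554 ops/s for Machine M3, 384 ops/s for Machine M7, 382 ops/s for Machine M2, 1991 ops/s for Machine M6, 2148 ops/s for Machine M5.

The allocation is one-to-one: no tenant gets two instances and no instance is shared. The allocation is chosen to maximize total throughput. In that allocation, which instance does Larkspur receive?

Optimal: Talus→Machine M6 (2247 ops/s), Onyx→Machine M2 (1276 ops/s), Larkspur→Machine M7 (1737 ops/s), Iris→Machine M3 (1515 ops/s), Ember→Machine M5 (2148 ops/s) — total 2247+1276+1737+1515+2148 = 8923 ops/s.
Column-greedy (each instance in turn goes to its best remaining tenant) gives 6915 ops/s, worse by 2008.
Swapping Talus↔Onyx (Talus→Machine M2 2375 ops/s, Onyx→Machine M6 959 ops/s) loses 189.
Checked against all permutations: 8923 ops/s is optimal.
Larkspur's own top instance is Machine M3 (2177 ops/s), but forcing Larkspur→Machine M3 and reassigning the rest optimally gives only 8571 ops/s — worse by 352.

Larkspur receives Machine M7.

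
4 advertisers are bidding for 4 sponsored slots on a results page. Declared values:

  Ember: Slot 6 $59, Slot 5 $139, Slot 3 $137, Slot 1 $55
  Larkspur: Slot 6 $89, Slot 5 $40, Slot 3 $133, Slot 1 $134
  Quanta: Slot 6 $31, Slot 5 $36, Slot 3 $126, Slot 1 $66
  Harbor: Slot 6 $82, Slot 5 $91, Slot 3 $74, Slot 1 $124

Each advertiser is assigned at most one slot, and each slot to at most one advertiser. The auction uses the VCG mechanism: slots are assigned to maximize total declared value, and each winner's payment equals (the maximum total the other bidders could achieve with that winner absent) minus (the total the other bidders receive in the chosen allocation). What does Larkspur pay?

Efficient allocation: Ember→Slot 5 ($139), Larkspur→Slot 1 ($134), Quanta→Slot 3 ($126), Harbor→Slot 6 ($82); total welfare W = $481.
Larkspur receives Slot 1 at value $134, so the others get W − 134 = $347.
Without Larkspur: best allocation of the remaining 3 bidders over all 4 slots is Ember→Slot 5 ($139), Quanta→Slot 3 ($126), Harbor→Slot 1 ($124), total $389.
VCG payment = (others' best without Larkspur) − (others' welfare with Larkspur) = 389 − 347 = $42.

Larkspur pays $42.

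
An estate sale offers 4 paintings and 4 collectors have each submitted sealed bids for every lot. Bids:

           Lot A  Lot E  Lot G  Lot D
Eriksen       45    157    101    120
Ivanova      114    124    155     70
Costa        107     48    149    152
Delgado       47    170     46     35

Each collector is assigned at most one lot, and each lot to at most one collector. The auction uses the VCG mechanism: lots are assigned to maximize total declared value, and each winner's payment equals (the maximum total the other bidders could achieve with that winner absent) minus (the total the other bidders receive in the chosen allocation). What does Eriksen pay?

Eriksen pays $44.

Efficient allocation: Eriksen→Lot D ($120), Ivanova→Lot A ($114), Costa→Lot G ($149), Delgado→Lot E ($170); total welfare W = $553.
Eriksen receives Lot D at value $120, so the others get W − 120 = $433.
Without Eriksen: best allocation of the remaining 3 bidders over all 4 lots is Ivanova→Lot G ($155), Costa→Lot D ($152), Delgado→Lot E ($170), total $477.
VCG payment = (others' best without Eriksen) − (others' welfare with Eriksen) = 477 − 433 = $44.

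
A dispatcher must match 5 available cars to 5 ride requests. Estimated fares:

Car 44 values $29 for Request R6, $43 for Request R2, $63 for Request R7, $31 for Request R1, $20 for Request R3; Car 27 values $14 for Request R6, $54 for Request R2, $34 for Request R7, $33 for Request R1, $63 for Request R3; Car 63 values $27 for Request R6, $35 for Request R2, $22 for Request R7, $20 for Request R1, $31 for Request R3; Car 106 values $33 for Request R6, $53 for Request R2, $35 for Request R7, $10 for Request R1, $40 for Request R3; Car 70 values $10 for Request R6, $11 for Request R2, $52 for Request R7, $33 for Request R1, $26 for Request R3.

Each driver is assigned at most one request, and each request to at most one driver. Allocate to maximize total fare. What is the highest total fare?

Maximum total: $239

This is the linear assignment problem.
Optimal: Car 44→Request R7 ($63), Car 27→Request R3 ($63), Car 63→Request R6 ($27), Car 106→Request R2 ($53), Car 70→Request R1 ($33) — total 63+63+27+53+33 = $239.
Row-greedy (each driver in turn takes its best remaining request) gives $227, worse by 12.
Checked against all permutations: $239 is optimal.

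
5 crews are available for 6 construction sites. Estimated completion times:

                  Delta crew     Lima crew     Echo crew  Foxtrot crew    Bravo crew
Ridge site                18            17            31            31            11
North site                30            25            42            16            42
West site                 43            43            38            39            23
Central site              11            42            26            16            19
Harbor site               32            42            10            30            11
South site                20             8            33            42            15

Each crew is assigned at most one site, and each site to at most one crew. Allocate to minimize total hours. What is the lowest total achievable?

Optimal: Delta crew→Central site (11 hours), Lima crew→South site (8 hours), Echo crew→Harbor site (10 hours), Foxtrot crew→North site (16 hours), Bravo crew→Ridge site (11 hours) — total 11+8+10+16+11 = 56 hours.
Column-greedy (each site in turn goes to its cheapest remaining crew) gives 118 hours, worse by 62.
Next-best assignment: Delta crew→Central site, Lima crew→South site, Echo crew→Harbor site, Foxtrot crew→North site, Bravo crew→West site = 68 hours.
Checked against all permutations: 56 hours is optimal.

Min total: 56 hours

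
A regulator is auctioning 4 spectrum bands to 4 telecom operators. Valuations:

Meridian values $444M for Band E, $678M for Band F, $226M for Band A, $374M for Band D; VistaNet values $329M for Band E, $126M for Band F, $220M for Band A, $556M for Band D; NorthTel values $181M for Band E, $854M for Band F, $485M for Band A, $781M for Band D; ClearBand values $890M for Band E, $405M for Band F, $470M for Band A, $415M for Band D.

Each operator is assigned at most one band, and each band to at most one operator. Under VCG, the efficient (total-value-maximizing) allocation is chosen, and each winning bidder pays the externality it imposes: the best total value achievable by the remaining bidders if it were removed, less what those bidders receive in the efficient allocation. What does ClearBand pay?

Efficient allocation: Meridian→Band F ($678M), VistaNet→Band D ($556M), NorthTel→Band A ($485M), ClearBand→Band E ($890M); total welfare W = $2609M.
ClearBand receives Band E at value $890M, so the others get W − 890 = $1719M.
Without ClearBand: best allocation of the remaining 3 bidders over all 4 bands is Meridian→Band E ($444M), VistaNet→Band D ($556M), NorthTel→Band F ($854M), total $1854M.
VCG payment = (others' best without ClearBand) − (others' welfare with ClearBand) = 1854 − 1719 = $135M.

ClearBand pays $135M.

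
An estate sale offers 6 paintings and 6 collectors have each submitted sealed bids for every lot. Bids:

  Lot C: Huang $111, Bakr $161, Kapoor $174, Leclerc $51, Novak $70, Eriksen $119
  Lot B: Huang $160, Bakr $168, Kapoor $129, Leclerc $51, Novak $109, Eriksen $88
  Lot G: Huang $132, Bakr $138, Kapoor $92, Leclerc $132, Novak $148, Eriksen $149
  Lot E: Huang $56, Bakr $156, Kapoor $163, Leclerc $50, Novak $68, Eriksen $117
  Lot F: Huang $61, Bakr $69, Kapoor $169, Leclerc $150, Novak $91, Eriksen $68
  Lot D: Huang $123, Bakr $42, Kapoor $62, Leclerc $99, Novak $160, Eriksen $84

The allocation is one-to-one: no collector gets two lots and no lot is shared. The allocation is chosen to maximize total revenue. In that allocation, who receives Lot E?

This is a one-to-one assignment (maximum-weight bipartite matching).
Optimal: Huang→Lot B ($160), Bakr→Lot E ($156), Kapoor→Lot C ($174), Leclerc→Lot F ($150), Novak→Lot D ($160), Eriksen→Lot G ($149) — total 160+156+174+150+160+149 = $949.
Column-greedy (each lot in turn goes to its best remaining collector) gives $832, worse by 117.
Next-best assignment: Huang→Lot B, Bakr→Lot C, Kapoor→Lot E, Leclerc→Lot F, Novak→Lot D, Eriksen→Lot G = $943.
No other one-to-one assignment exceeds $949.
Bakr's own top lot is Lot B ($168), but forcing Bakr→Lot B and reassigning the rest optimally gives only $901 — worse by 48.

Bakr receives Lot E.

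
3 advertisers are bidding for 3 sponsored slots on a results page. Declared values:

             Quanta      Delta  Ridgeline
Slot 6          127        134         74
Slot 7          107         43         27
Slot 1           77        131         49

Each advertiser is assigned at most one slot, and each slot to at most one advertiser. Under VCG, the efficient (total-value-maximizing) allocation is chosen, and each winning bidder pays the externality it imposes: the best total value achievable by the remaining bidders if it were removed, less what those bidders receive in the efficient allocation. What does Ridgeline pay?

Ridgeline pays $20.

Efficient allocation: Quanta→Slot 7 ($107), Delta→Slot 1 ($131), Ridgeline→Slot 6 ($74); total welfare W = $312.
Ridgeline receives Slot 6 at value $74, so the others get W − 74 = $238.
Without Ridgeline: best allocation of the remaining 2 bidders over all 3 slots is Quanta→Slot 6 ($127), Delta→Slot 1 ($131), total $258.
VCG payment = (others' best without Ridgeline) − (others' welfare with Ridgeline) = 258 − 238 = $20.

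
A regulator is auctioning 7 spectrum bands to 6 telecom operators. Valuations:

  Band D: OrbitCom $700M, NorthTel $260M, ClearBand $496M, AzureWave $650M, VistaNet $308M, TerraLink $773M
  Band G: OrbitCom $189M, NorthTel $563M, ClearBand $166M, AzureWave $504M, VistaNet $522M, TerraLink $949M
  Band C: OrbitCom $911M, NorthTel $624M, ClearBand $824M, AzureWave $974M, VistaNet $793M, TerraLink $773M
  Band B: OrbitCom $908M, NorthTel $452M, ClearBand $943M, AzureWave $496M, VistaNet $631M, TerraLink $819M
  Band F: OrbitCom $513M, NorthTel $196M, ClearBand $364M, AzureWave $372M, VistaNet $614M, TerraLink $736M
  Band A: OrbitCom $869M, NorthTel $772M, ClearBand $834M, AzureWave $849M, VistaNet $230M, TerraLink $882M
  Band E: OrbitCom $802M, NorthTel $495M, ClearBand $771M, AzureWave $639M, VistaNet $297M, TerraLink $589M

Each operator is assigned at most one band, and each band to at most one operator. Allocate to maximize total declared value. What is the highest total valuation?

Max total: $5054M

Treat this as an assignment problem: match each operator to one band.
Optimal: OrbitCom→Band E ($802M), NorthTel→Band A ($772M), ClearBand→Band B ($943M), AzureWave→Band C ($974M), VistaNet→Band F ($614M), TerraLink→Band G ($949M) — total 802+772+943+974+614+949 = $5054M.
Max-entry greedy (repeatedly take the single best remaining cell) gives $4844M, worse by 210.
Next-best assignment: OrbitCom→Band B, NorthTel→Band A, ClearBand→Band E, AzureWave→Band C, VistaNet→Band F, TerraLink→Band G = $4988M.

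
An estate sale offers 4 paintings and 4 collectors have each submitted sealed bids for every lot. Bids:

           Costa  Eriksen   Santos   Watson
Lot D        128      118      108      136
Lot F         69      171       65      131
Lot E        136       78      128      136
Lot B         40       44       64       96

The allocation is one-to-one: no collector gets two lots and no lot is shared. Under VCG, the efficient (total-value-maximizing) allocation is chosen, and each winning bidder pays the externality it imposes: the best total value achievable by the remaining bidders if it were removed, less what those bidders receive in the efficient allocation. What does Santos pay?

Efficient allocation: Costa→Lot D ($128), Eriksen→Lot F ($171), Santos→Lot E ($128), Watson→Lot B ($96); total welfare W = $523.
Santos receives Lot E at value $128, so the others get W − 128 = $395.
Without Santos: best allocation of the remaining 3 bidders over all 4 lots is Costa→Lot E ($136), Eriksen→Lot F ($171), Watson→Lot D ($136), total $443.
VCG payment = (others' best without Santos) − (others' welfare with Santos) = 443 − 395 = $48.

Santos pays $48.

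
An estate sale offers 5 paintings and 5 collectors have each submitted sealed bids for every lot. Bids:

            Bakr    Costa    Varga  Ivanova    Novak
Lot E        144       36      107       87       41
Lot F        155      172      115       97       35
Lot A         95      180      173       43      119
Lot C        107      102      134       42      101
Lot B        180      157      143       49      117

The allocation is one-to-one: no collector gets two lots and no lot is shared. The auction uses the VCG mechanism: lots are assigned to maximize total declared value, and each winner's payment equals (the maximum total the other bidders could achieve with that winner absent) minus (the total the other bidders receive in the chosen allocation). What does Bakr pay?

Bakr pays $16.

Efficient allocation: Bakr→Lot B ($180), Costa→Lot F ($172), Varga→Lot A ($173), Ivanova→Lot E ($87), Novak→Lot C ($101); total welfare W = $713.
Bakr receives Lot B at value $180, so the others get W − 180 = $533.
Without Bakr: best allocation of the remaining 4 bidders over all 5 lots is Costa→Lot F ($172), Varga→Lot A ($173), Ivanova→Lot E ($87), Novak→Lot B ($117), total $549.
VCG payment = (others' best without Bakr) − (others' welfare with Bakr) = 549 − 533 = $16.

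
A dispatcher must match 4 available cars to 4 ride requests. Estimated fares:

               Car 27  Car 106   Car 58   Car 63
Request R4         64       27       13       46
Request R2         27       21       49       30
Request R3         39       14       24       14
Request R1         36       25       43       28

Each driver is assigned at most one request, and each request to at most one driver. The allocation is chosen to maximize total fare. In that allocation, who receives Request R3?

This is a one-to-one assignment (maximum-weight bipartite matching).
Optimal: Car 27→Request R3 ($39), Car 106→Request R1 ($25), Car 58→Request R2 ($49), Car 63→Request R4 ($46) — total 39+25+49+46 = $159.
Max-entry greedy (repeatedly take the single best remaining cell) gives $155, worse by 4.
Next-best assignment: Car 27→Request R4, Car 106→Request R3, Car 58→Request R2, Car 63→Request R1 = $155.
Car 27's own top request is Request R4 ($64), but forcing Car 27→Request R4 and reassigning the rest optimally gives only $155 — worse by 4.

Car 27 receives Request R3.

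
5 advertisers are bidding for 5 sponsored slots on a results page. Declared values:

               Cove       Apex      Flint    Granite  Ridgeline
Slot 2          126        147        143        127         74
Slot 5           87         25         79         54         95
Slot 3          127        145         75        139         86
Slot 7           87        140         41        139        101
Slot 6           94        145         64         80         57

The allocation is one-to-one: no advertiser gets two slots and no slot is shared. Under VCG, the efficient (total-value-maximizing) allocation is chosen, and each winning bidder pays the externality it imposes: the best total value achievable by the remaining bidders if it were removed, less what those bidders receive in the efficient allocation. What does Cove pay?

Cove pays $6.

Efficient allocation: Cove→Slot 3 ($127), Apex→Slot 6 ($145), Flint→Slot 2 ($143), Granite→Slot 7 ($139), Ridgeline→Slot 5 ($95); total welfare W = $649.
Cove receives Slot 3 at value $127, so the others get W − 127 = $522.
Without Cove: best allocation of the remaining 4 bidders over all 5 slots is Apex→Slot 6 ($145), Flint→Slot 2 ($143), Granite→Slot 3 ($139), Ridgeline→Slot 7 ($101), total $528.
VCG payment = (others' best without Cove) − (others' welfare with Cove) = 528 − 522 = $6.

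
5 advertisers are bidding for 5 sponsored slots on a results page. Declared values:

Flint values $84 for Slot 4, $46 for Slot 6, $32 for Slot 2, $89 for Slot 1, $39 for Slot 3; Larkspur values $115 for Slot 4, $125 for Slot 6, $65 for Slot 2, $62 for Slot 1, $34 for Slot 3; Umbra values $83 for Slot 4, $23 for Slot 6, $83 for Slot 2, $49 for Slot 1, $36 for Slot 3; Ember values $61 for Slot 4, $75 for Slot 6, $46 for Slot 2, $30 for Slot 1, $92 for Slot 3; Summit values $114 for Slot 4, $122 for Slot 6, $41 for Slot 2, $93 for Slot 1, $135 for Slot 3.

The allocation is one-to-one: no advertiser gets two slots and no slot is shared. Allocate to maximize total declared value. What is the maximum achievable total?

Optimal: Flint→Slot 1 ($89), Larkspur→Slot 6 ($125), Umbra→Slot 2 ($83), Ember→Slot 3 ($92), Summit→Slot 4 ($114) — total 89+125+83+92+114 = $503.
Max-entry greedy (repeatedly take the single best remaining cell) gives $478, worse by 25.
Next-best assignment: Flint→Slot 1, Larkspur→Slot 4, Umbra→Slot 2, Ember→Slot 3, Summit→Slot 6 = $501.

Maximum total: $503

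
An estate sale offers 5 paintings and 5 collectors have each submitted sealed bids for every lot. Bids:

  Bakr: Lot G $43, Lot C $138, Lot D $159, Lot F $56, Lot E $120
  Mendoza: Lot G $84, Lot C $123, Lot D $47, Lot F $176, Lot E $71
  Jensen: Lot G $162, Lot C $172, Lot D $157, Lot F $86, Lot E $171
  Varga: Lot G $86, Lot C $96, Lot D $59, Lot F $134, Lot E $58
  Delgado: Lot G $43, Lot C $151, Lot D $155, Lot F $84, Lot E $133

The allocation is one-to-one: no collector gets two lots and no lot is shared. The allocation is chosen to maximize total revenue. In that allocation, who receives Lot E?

This is the linear assignment problem.
Optimal: Bakr→Lot D ($159), Mendoza→Lot F ($176), Jensen→Lot E ($171), Varga→Lot G ($86), Delgado→Lot C ($151) — total 159+176+171+86+151 = $743.
Column-greedy (each lot in turn goes to its best remaining collector) gives $706, worse by 37.
Jensen's own top lot is Lot C ($172), but forcing Jensen→Lot C and reassigning the rest optimally gives only $726 — worse by 17.

Jensen receives Lot E.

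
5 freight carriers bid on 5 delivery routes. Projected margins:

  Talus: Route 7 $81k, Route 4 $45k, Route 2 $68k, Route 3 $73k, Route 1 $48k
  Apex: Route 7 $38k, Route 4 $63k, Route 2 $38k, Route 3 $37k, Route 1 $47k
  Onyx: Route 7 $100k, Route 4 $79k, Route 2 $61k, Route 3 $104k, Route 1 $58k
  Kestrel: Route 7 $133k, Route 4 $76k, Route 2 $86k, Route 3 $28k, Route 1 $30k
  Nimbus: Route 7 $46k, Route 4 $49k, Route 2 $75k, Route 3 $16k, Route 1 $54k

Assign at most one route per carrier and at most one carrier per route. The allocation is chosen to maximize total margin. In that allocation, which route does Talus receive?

Optimal: Talus→Route 1 ($48k), Apex→Route 4 ($63k), Onyx→Route 3 ($104k), Kestrel→Route 7 ($133k), Nimbus→Route 2 ($75k) — total 48+63+104+133+75 = $423k.
Column-greedy (each route in turn goes to its best remaining carrier) gives $407k, worse by 16.
Next-best assignment: Talus→Route 2, Apex→Route 4, Onyx→Route 3, Kestrel→Route 7, Nimbus→Route 1 = $422k.
Talus's own top route is Route 7 ($81k), but forcing Talus→Route 7 and reassigning the rest optimally gives only $388k — worse by 35.

Talus receives Route 1.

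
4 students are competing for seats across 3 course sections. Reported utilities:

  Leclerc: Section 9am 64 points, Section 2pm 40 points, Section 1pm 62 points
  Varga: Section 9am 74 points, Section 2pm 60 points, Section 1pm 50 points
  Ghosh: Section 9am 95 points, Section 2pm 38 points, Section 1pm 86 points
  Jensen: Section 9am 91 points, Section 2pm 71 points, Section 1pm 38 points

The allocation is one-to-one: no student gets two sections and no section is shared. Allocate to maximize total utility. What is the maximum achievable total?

Maximum total: 237 points

This is a one-to-one assignment (maximum-weight bipartite matching).
Optimal: Jensen→Section 9am (91 points), Varga→Section 2pm (60 points), Ghosh→Section 1pm (86 points) — total 91+60+86 = 237 points.
Column-greedy (each section in turn goes to its best remaining student) gives 228 points, worse by 9.
Next-best assignment: Varga→Section 9am, Jensen→Section 2pm, Ghosh→Section 1pm = 231 points.
Swapping Jensen↔Ghosh (Jensen→Section 1pm 38 points, Ghosh→Section 9am 95 points) loses 44.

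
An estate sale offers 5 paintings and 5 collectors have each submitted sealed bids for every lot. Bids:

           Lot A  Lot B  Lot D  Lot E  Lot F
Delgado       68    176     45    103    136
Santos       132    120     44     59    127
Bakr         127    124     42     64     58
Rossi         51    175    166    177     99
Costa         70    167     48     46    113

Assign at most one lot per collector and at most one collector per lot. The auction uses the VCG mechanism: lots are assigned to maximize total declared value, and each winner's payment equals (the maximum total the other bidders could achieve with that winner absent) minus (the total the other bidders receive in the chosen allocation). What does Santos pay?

Santos pays $44.

Efficient allocation: Delgado→Lot E ($103), Santos→Lot F ($127), Bakr→Lot A ($127), Rossi→Lot D ($166), Costa→Lot B ($167); total welfare W = $690.
Santos receives Lot F at value $127, so the others get W − 127 = $563.
Without Santos: best allocation of the remaining 4 bidders over all 5 lots is Delgado→Lot F ($136), Bakr→Lot A ($127), Rossi→Lot E ($177), Costa→Lot B ($167), total $607.
VCG payment = (others' best without Santos) − (others' welfare with Santos) = 607 − 563 = $44.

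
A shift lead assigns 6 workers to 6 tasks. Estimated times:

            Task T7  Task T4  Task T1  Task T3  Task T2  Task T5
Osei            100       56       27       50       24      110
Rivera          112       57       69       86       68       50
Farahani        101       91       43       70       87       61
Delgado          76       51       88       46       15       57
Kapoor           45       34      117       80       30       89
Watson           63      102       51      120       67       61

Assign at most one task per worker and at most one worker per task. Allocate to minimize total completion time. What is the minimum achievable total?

Min total: 255 min

Optimal: Osei→Task T3 (50 min), Rivera→Task T5 (50 min), Farahani→Task T1 (43 min), Delgado→Task T2 (15 min), Kapoor→Task T4 (34 min), Watson→Task T7 (63 min) — total 50+50+43+15+34+63 = 255 min.
Row-greedy (each worker in turn takes its cheapest remaining task) gives 260 min, worse by 5.
Next-best assignment: Osei→Task T1, Rivera→Task T5, Farahani→Task T3, Delgado→Task T2, Kapoor→Task T4, Watson→Task T7 = 259 min.
Checked against all permutations: 255 min is optimal.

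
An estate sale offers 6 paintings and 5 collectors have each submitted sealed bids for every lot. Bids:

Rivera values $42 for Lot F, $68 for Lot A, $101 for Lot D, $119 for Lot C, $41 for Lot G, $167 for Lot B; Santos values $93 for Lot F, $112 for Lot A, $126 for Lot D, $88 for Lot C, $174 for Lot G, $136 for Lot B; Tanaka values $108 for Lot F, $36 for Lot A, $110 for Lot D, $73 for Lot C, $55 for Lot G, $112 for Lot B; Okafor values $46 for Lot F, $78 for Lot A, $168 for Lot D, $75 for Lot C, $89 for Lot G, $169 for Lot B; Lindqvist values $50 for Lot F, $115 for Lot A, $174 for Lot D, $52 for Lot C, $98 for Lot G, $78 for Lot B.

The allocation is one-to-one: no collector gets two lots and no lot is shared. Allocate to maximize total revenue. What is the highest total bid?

Maximum total: $744

This is a one-to-one assignment (maximum-weight bipartite matching).
Optimal: Rivera→Lot C ($119), Santos→Lot G ($174), Tanaka→Lot F ($108), Okafor→Lot B ($169), Lindqvist→Lot D ($174) — total 119+174+108+169+174 = $744.
Next-best assignment: Rivera→Lot B, Santos→Lot G, Tanaka→Lot F, Okafor→Lot D, Lindqvist→Lot A = $732.
Swapping Lindqvist↔Okafor (Lindqvist→Lot B $78, Okafor→Lot D $168) loses 97.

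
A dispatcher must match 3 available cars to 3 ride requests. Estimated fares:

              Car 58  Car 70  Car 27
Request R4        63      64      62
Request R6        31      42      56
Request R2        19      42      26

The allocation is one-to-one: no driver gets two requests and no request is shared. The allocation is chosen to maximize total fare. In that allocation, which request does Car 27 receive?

This is the linear assignment problem.
Optimal: Car 58→Request R4 ($63), Car 70→Request R2 ($42), Car 27→Request R6 ($56) — total 63+42+56 = $161.
Column-greedy (each request in turn goes to its best remaining driver) gives $139, worse by 22.
Swapping Car 58↔Car 70 (Car 58→Request R2 $19, Car 70→Request R4 $64) loses 22.
No other one-to-one assignment exceeds $161.
Car 27's own top request is Request R4 ($62), but forcing Car 27→Request R4 and reassigning the rest optimally gives only $135 — worse by 26.

Car 27 receives Request R6.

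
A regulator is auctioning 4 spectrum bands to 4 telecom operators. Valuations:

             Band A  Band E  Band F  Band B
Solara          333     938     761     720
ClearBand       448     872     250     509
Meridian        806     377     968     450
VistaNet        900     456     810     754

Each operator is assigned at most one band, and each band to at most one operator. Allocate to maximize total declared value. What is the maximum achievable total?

Max total: $3460M

Treat this as an assignment problem: match each operator to one band.
Optimal: Solara→Band B ($720M), ClearBand→Band E ($872M), Meridian→Band F ($968M), VistaNet→Band A ($900M) — total 720+872+968+900 = $3460M.
Max-entry greedy (repeatedly take the single best remaining cell) gives $3315M, worse by 145.
Next-best assignment: Solara→Band E, ClearBand→Band B, Meridian→Band F, VistaNet→Band A = $3315M.
Swapping VistaNet↔Solara (VistaNet→Band B $754M, Solara→Band A $333M) loses 533.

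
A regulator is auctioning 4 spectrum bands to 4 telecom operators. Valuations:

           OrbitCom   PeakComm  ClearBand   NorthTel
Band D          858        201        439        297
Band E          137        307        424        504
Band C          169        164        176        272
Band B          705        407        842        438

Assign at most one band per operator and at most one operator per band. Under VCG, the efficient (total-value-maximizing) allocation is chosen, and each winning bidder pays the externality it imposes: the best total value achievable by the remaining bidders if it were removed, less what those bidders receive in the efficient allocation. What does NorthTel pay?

Efficient allocation: OrbitCom→Band D ($858M), PeakComm→Band C ($164M), ClearBand→Band B ($842M), NorthTel→Band E ($504M); total welfare W = $2368M.
NorthTel receives Band E at value $504M, so the others get W − 504 = $1864M.
Without NorthTel: best allocation of the remaining 3 bidders over all 4 bands is OrbitCom→Band D ($858M), PeakComm→Band E ($307M), ClearBand→Band B ($842M), total $2007M.
VCG payment = (others' best without NorthTel) − (others' welfare with NorthTel) = 2007 − 1864 = $143M.

NorthTel pays $143M.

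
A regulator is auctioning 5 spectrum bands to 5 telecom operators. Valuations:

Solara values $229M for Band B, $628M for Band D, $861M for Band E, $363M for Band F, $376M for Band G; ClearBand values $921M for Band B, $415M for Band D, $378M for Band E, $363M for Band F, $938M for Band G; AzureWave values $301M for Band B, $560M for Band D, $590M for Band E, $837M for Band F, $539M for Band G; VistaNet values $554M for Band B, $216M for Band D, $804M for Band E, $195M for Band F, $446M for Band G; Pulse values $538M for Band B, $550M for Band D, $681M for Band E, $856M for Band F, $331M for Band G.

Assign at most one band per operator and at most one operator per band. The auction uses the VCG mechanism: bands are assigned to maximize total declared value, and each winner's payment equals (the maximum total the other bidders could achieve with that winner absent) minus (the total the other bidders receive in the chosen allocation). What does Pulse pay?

Efficient allocation: Solara→Band E ($861M), ClearBand→Band G ($938M), AzureWave→Band D ($560M), VistaNet→Band B ($554M), Pulse→Band F ($856M); total welfare W = $3769M.
Pulse receives Band F at value $856M, so the others get W − 856 = $2913M.
Without Pulse: best allocation of the remaining 4 bidders over all 5 bands is Solara→Band D ($628M), ClearBand→Band G ($938M), AzureWave→Band F ($837M), VistaNet→Band E ($804M), total $3207M.
VCG payment = (others' best without Pulse) − (others' welfare with Pulse) = 3207 − 2913 = $294M.

Pulse pays $294M.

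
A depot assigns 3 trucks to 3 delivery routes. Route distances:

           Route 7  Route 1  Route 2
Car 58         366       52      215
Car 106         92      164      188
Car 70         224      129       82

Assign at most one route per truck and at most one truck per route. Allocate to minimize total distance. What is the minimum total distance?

Optimal: Car 58→Route 1 (52 km), Car 106→Route 7 (92 km), Car 70→Route 2 (82 km) — total 52+92+82 = 226 km.

Min total: 226 km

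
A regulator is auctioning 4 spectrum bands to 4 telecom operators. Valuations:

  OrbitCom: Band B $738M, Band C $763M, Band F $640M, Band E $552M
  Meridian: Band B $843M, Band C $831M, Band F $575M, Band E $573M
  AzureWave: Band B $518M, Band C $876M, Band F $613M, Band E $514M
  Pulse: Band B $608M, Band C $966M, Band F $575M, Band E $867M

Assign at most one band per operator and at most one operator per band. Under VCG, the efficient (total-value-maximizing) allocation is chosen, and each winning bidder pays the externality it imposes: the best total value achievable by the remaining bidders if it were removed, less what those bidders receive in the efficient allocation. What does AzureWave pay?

AzureWave pays $123M.

Efficient allocation: OrbitCom→Band F ($640M), Meridian→Band B ($843M), AzureWave→Band C ($876M), Pulse→Band E ($867M); total welfare W = $3226M.
AzureWave receives Band C at value $876M, so the others get W − 876 = $2350M.
Without AzureWave: best allocation of the remaining 3 bidders over all 4 bands is OrbitCom→Band C ($763M), Meridian→Band B ($843M), Pulse→Band E ($867M), total $2473M.
VCG payment = (others' best without AzureWave) − (others' welfare with AzureWave) = 2473 − 2350 = $123M.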